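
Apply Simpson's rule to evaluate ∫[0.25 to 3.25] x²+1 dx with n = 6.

f(x) = x²+1
a = 0.25, b = 3.25, n = 6
h = (b - a)/n = 0.500000

Simpson's rule: (h/3)[f(x₀) + 4f(x₁) + 2f(x₂) + ... + f(xₙ)]

x_0 = 0.2500, f(x_0) = 1.062500, coefficient = 1
x_1 = 0.7500, f(x_1) = 1.562500, coefficient = 4
x_2 = 1.2500, f(x_2) = 2.562500, coefficient = 2
x_3 = 1.7500, f(x_3) = 4.062500, coefficient = 4
x_4 = 2.2500, f(x_4) = 6.062500, coefficient = 2
x_5 = 2.7500, f(x_5) = 8.562500, coefficient = 4
x_6 = 3.2500, f(x_6) = 11.562500, coefficient = 1

I ≈ (0.500000/3) × 86.625000 = 14.437500
Exact value: 14.437500
Error: 0.000000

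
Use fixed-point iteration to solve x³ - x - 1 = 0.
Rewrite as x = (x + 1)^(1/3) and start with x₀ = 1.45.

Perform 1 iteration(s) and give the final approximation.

Equation: x³ - x - 1 = 0
Fixed-point form: x = (x + 1)^(1/3)
x₀ = 1.45

x_1 = g(1.450000) = 1.348100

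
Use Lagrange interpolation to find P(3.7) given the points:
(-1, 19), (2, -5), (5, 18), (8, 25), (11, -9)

Lagrange interpolation formula:
P(x) = Σ yᵢ × Lᵢ(x)
where Lᵢ(x) = Π_{j≠i} (x - xⱼ)/(xᵢ - xⱼ)

L_0(3.7) = (3.7 - 2)/(-1 - 2) × (3.7 - 5)/(-1 - 5) × (3.7 - 8)/(-1 - 8) × (3.7 - 11)/(-1 - 11) = -0.035685
L_1(3.7) = (3.7 - (-1))/(2 - (-1)) × (3.7 - 5)/(2 - 5) × (3.7 - 8)/(2 - 8) × (3.7 - 11)/(2 - 11) = 0.394636
L_2(3.7) = (3.7 - (-1))/(5 - (-1)) × (3.7 - 2)/(5 - 2) × (3.7 - 8)/(5 - 8) × (3.7 - 11)/(5 - 11) = 0.774093
L_3(3.7) = (3.7 - (-1))/(8 - (-1)) × (3.7 - 2)/(8 - 2) × (3.7 - 5)/(8 - 5) × (3.7 - 11)/(8 - 11) = -0.156019
L_4(3.7) = (3.7 - (-1))/(11 - (-1)) × (3.7 - 2)/(11 - 2) × (3.7 - 5)/(11 - 5) × (3.7 - 8)/(11 - 8) = 0.022975

P(3.7) = 19×L_0(3.7) + (-5)×L_1(3.7) + 18×L_2(3.7) + 25×L_3(3.7) + (-9)×L_4(3.7)
P(3.7) = 7.175230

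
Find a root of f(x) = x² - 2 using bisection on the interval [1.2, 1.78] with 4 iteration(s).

f(x) = x² - 2
Initial interval: [1.2, 1.78]

Iteration 1:
  c_1 = (1.200000 + 1.780000)/2 = 1.490000
  f(c_1) = f(1.490000) = 0.220100
  f(a) × f(c) < 0, new interval: [1.200000, 1.490000]
Iteration 2:
  c_2 = (1.200000 + 1.490000)/2 = 1.345000
  f(c_2) = f(1.345000) = -0.190975
  f(a) × f(c) ≥ 0, new interval: [1.345000, 1.490000]
Iteration 3:
  c_3 = (1.345000 + 1.490000)/2 = 1.417500
  f(c_3) = f(1.417500) = 0.009306
  f(a) × f(c) < 0, new interval: [1.345000, 1.417500]
Iteration 4:
  c_4 = (1.345000 + 1.417500)/2 = 1.381250
  f(c_4) = f(1.381250) = -0.092148
  f(a) × f(c) ≥ 0, new interval: [1.381250, 1.417500]

After 4 iteration(s), the approximation is c_4 = 1.381250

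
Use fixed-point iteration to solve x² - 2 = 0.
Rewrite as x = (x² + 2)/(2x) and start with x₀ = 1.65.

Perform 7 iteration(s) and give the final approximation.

Equation: x² - 2 = 0
Fixed-point form: x = (x² + 2)/(2x)
x₀ = 1.65

x_1 = g(1.650000) = 1.431061
x_2 = g(1.431061) = 1.414313
x_3 = g(1.414313) = 1.414214
x_4 = g(1.414214) = 1.414214
x_5 = g(1.414214) = 1.414214
x_6 = g(1.414214) = 1.414214
x_7 = g(1.414214) = 1.414214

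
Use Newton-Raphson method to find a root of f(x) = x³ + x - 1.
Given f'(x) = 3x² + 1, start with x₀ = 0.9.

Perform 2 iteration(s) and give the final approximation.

f(x) = x³ + x - 1
f'(x) = 3x² + 1
x₀ = 0.9

Newton-Raphson formula: x_{n+1} = x_n - f(x_n)/f'(x_n)

Iteration 1:
  f(0.900000) = 0.629000
  f'(0.900000) = 3.430000
  x_1 = 0.900000 - 0.629000/3.430000 = 0.716618
Iteration 2:
  f(0.716618) = 0.084631
  f'(0.716618) = 2.540624
  x_2 = 0.716618 - 0.084631/2.540624 = 0.683307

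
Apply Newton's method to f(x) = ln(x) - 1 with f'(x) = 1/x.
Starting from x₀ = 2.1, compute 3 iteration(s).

f(x) = ln(x) - 1
f'(x) = 1/x
x₀ = 2.1

Newton-Raphson formula: x_{n+1} = x_n - f(x_n)/f'(x_n)

Iteration 1:
  f(2.100000) = -0.258063
  f'(2.100000) = 0.476190
  x_1 = 2.100000 - (-0.258063)/0.476190 = 2.641932
Iteration 2:
  f(2.641932) = -0.028490
  f'(2.641932) = 0.378511
  x_2 = 2.641932 - (-0.028490)/0.378511 = 2.717199
Iteration 3:
  f(2.717199) = -0.000398
  f'(2.717199) = 0.368026
  x_3 = 2.717199 - (-0.000398)/0.368026 = 2.718282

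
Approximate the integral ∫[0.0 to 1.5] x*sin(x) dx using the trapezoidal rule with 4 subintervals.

f(x) = x*sin(x)
a = 0.0, b = 1.5, n = 4
h = (b - a)/n = 0.375000

Trapezoidal rule: (h/2)[f(x₀) + 2f(x₁) + 2f(x₂) + ... + f(xₙ)]

x_0 = 0.0000, f(x_0) = 0.000000, coefficient = 1
x_1 = 0.3750, f(x_1) = 0.137352, coefficient = 2
x_2 = 0.7500, f(x_2) = 0.511229, coefficient = 2
x_3 = 1.1250, f(x_3) = 1.015051, coefficient = 2
x_4 = 1.5000, f(x_4) = 1.496242, coefficient = 1

I ≈ (0.375000/2) × 4.823507 = 0.904408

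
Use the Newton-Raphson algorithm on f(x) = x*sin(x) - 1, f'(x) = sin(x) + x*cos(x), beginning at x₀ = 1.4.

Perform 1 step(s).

f(x) = x*sin(x) - 1
f'(x) = sin(x) + x*cos(x)
x₀ = 1.4

Newton-Raphson formula: x_{n+1} = x_n - f(x_n)/f'(x_n)

Iteration 1:
  f(1.400000) = 0.379630
  f'(1.400000) = 1.223404
  x_1 = 1.400000 - 0.379630/1.223404 = 1.089694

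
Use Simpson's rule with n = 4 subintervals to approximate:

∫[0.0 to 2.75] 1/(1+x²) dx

f(x) = 1/(1+x²)
a = 0.0, b = 2.75, n = 4
h = (b - a)/n = 0.687500

Simpson's rule: (h/3)[f(x₀) + 4f(x₁) + 2f(x₂) + ... + f(xₙ)]

x_0 = 0.0000, f(x_0) = 1.000000, coefficient = 1
x_1 = 0.6875, f(x_1) = 0.679045, coefficient = 4
x_2 = 1.3750, f(x_2) = 0.345946, coefficient = 2
x_3 = 2.0625, f(x_3) = 0.190335, coefficient = 4
x_4 = 2.7500, f(x_4) = 0.116788, coefficient = 1

I ≈ (0.687500/3) × 5.286199 = 1.211421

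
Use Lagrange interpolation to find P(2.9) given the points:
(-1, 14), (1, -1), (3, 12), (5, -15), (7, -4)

Lagrange interpolation formula:
P(x) = Σ yᵢ × Lᵢ(x)
where Lᵢ(x) = Π_{j≠i} (x - xⱼ)/(xᵢ - xⱼ)

L_0(2.9) = (2.9 - 1)/(-1 - 1) × (2.9 - 3)/(-1 - 3) × (2.9 - 5)/(-1 - 5) × (2.9 - 7)/(-1 - 7) = -0.004260
L_1(2.9) = (2.9 - (-1))/(1 - (-1)) × (2.9 - 3)/(1 - 3) × (2.9 - 5)/(1 - 5) × (2.9 - 7)/(1 - 7) = 0.034978
L_2(2.9) = (2.9 - (-1))/(3 - (-1)) × (2.9 - 1)/(3 - 1) × (2.9 - 5)/(3 - 5) × (2.9 - 7)/(3 - 7) = 0.996877
L_3(2.9) = (2.9 - (-1))/(5 - (-1)) × (2.9 - 1)/(5 - 1) × (2.9 - 3)/(5 - 3) × (2.9 - 7)/(5 - 7) = -0.031647
L_4(2.9) = (2.9 - (-1))/(7 - (-1)) × (2.9 - 1)/(7 - 1) × (2.9 - 3)/(7 - 3) × (2.9 - 5)/(7 - 5) = 0.004052

P(2.9) = 14×L_0(2.9) + (-1)×L_1(2.9) + 12×L_2(2.9) + (-15)×L_3(2.9) + (-4)×L_4(2.9)
P(2.9) = 12.326392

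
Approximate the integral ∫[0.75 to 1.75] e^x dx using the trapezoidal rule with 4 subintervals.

f(x) = e^x
a = 0.75, b = 1.75, n = 4
h = (b - a)/n = 0.250000

Trapezoidal rule: (h/2)[f(x₀) + 2f(x₁) + 2f(x₂) + ... + f(xₙ)]

x_0 = 0.7500, f(x_0) = 2.117000, coefficient = 1
x_1 = 1.0000, f(x_1) = 2.718282, coefficient = 2
x_2 = 1.2500, f(x_2) = 3.490343, coefficient = 2
x_3 = 1.5000, f(x_3) = 4.481689, coefficient = 2
x_4 = 1.7500, f(x_4) = 5.754603, coefficient = 1

I ≈ (0.250000/2) × 29.252230 = 3.656529
Exact value: 3.637603
Error: 0.018926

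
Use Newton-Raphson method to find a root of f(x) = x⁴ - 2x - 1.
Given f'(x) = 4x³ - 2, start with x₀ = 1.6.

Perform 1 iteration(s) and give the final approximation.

f(x) = x⁴ - 2x - 1
f'(x) = 4x³ - 2
x₀ = 1.6

Newton-Raphson formula: x_{n+1} = x_n - f(x_n)/f'(x_n)

Iteration 1:
  f(1.600000) = 2.353600
  f'(1.600000) = 14.384000
  x_1 = 1.600000 - 2.353600/14.384000 = 1.436374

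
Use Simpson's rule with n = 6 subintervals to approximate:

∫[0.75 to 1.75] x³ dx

f(x) = x³
a = 0.75, b = 1.75, n = 6
h = (b - a)/n = 0.166667

Simpson's rule: (h/3)[f(x₀) + 4f(x₁) + 2f(x₂) + ... + f(xₙ)]

x_0 = 0.7500, f(x_0) = 0.421875, coefficient = 1
x_1 = 0.9167, f(x_1) = 0.770255, coefficient = 4
x_2 = 1.0833, f(x_2) = 1.271412, coefficient = 2
x_3 = 1.2500, f(x_3) = 1.953125, coefficient = 4
x_4 = 1.4167, f(x_4) = 2.843171, coefficient = 2
x_5 = 1.5833, f(x_5) = 3.969329, coefficient = 4
x_6 = 1.7500, f(x_6) = 5.359375, coefficient = 1

I ≈ (0.166667/3) × 40.781250 = 2.265625
Exact value: 2.265625
Error: 0.000000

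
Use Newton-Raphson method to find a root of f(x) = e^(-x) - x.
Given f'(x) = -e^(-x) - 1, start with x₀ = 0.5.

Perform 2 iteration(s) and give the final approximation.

f(x) = e^(-x) - x
f'(x) = -e^(-x) - 1
x₀ = 0.5

Newton-Raphson formula: x_{n+1} = x_n - f(x_n)/f'(x_n)

Iteration 1:
  f(0.500000) = 0.106531
  f'(0.500000) = -1.606531
  x_1 = 0.500000 - 0.106531/(-1.606531) = 0.566311
Iteration 2:
  f(0.566311) = 0.001305
  f'(0.566311) = -1.567616
  x_2 = 0.566311 - 0.001305/(-1.567616) = 0.567143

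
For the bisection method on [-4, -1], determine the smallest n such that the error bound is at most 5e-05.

We need (b-a)/2^n ≤ 5e-05
(-1 - (-4))/2^n ≤ 5e-05
3/2^n ≤ 5e-05
2^n ≥ 60000
n ≥ log₂(60000) = 15.87
n ≥ 16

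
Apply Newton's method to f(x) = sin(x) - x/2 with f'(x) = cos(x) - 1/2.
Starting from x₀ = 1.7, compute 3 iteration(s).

f(x) = sin(x) - x/2
f'(x) = cos(x) - 1/2
x₀ = 1.7

Newton-Raphson formula: x_{n+1} = x_n - f(x_n)/f'(x_n)

Iteration 1:
  f(1.700000) = 0.141665
  f'(1.700000) = -0.628844
  x_1 = 1.700000 - 0.141665/(-0.628844) = 1.925278
Iteration 2:
  f(1.925278) = -0.024812
  f'(1.925278) = -0.847104
  x_2 = 1.925278 - (-0.024812)/(-0.847104) = 1.895987
Iteration 3:
  f(1.895987) = -0.000404
  f'(1.895987) = -0.819490
  x_3 = 1.895987 - (-0.000404)/(-0.819490) = 1.895494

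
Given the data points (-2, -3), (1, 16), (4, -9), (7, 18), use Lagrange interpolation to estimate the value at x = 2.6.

Lagrange interpolation formula:
P(x) = Σ yᵢ × Lᵢ(x)
where Lᵢ(x) = Π_{j≠i} (x - xⱼ)/(xᵢ - xⱼ)

L_0(2.6) = (2.6 - 1)/(-2 - 1) × (2.6 - 4)/(-2 - 4) × (2.6 - 7)/(-2 - 7) = -0.060840
L_1(2.6) = (2.6 - (-2))/(1 - (-2)) × (2.6 - 4)/(1 - 4) × (2.6 - 7)/(1 - 7) = 0.524741
L_2(2.6) = (2.6 - (-2))/(4 - (-2)) × (2.6 - 1)/(4 - 1) × (2.6 - 7)/(4 - 7) = 0.599704
L_3(2.6) = (2.6 - (-2))/(7 - (-2)) × (2.6 - 1)/(7 - 1) × (2.6 - 4)/(7 - 4) = -0.063605

P(2.6) = (-3)×L_0(2.6) + 16×L_1(2.6) + (-9)×L_2(2.6) + 18×L_3(2.6)
P(2.6) = 2.036148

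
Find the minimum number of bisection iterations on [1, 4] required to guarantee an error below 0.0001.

We need (b-a)/2^n ≤ 0.0001
(4 - 1)/2^n ≤ 0.0001
3/2^n ≤ 0.0001
2^n ≥ 30000
n ≥ log₂(30000) = 14.87
n ≥ 15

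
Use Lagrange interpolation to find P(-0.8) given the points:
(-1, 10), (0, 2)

Lagrange interpolation formula:
P(x) = Σ yᵢ × Lᵢ(x)
where Lᵢ(x) = Π_{j≠i} (x - xⱼ)/(xᵢ - xⱼ)

L_0(-0.8) = (-0.8 - 0)/(-1 - 0) = 0.800000
L_1(-0.8) = (-0.8 - (-1))/(0 - (-1)) = 0.200000

P(-0.8) = 10×L_0(-0.8) + 2×L_1(-0.8)
P(-0.8) = 8.400000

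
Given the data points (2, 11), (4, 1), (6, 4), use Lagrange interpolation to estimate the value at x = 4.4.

Lagrange interpolation formula:
P(x) = Σ yᵢ × Lᵢ(x)
where Lᵢ(x) = Π_{j≠i} (x - xⱼ)/(xᵢ - xⱼ)

L_0(4.4) = (4.4 - 4)/(2 - 4) × (4.4 - 6)/(2 - 6) = -0.080000
L_1(4.4) = (4.4 - 2)/(4 - 2) × (4.4 - 6)/(4 - 6) = 0.960000
L_2(4.4) = (4.4 - 2)/(6 - 2) × (4.4 - 4)/(6 - 4) = 0.120000

P(4.4) = 11×L_0(4.4) + 1×L_1(4.4) + 4×L_2(4.4)
P(4.4) = 0.560000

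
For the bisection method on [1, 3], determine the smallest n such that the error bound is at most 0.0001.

We need (b-a)/2^n ≤ 0.0001
(3 - 1)/2^n ≤ 0.0001
2/2^n ≤ 0.0001
2^n ≥ 20000
n ≥ log₂(20000) = 14.29
n ≥ 15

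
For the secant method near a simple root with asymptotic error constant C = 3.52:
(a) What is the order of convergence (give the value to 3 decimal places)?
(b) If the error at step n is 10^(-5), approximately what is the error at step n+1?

(a) Secant method has superlinear convergence with order φ = (1+√5)/2 ≈ 1.618.
    This means |e_{n+1}| ≈ C|e_n|^1.618.

(b) With |e_n| = 10^(-5) and C = 3.52:
    |e_{n+1}| ≈ 3.52 × (10^(-5))^1.618 = 3.52 × 10^(-8.09)

(a) ≈ 1.618 (golden ratio); (b) |e_{n+1}| ≈ 2.860e-08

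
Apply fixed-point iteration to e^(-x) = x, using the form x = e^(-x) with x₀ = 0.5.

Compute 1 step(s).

Equation: e^(-x) = x
Fixed-point form: x = e^(-x)
x₀ = 0.5

x_1 = g(0.500000) = 0.606531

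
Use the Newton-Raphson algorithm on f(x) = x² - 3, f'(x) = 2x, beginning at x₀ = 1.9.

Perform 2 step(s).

f(x) = x² - 3
f'(x) = 2x
x₀ = 1.9

Newton-Raphson formula: x_{n+1} = x_n - f(x_n)/f'(x_n)

Iteration 1:
  f(1.900000) = 0.610000
  f'(1.900000) = 3.800000
  x_1 = 1.900000 - 0.610000/3.800000 = 1.739474
Iteration 2:
  f(1.739474) = 0.025769
  f'(1.739474) = 3.478947
  x_2 = 1.739474 - 0.025769/3.478947 = 1.732067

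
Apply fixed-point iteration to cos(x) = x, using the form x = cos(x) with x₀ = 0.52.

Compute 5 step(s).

Equation: cos(x) = x
Fixed-point form: x = cos(x)
x₀ = 0.52

x_1 = g(0.520000) = 0.867819
x_2 = g(0.867819) = 0.646492
x_3 = g(0.646492) = 0.798202
x_4 = g(0.798202) = 0.697995
x_5 = g(0.697995) = 0.766132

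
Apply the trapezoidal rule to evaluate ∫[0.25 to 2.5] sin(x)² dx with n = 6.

f(x) = sin(x)²
a = 0.25, b = 2.5, n = 6
h = (b - a)/n = 0.375000

Trapezoidal rule: (h/2)[f(x₀) + 2f(x₁) + 2f(x₂) + ... + f(xₙ)]

x_0 = 0.2500, f(x_0) = 0.061209, coefficient = 1
x_1 = 0.6250, f(x_1) = 0.342339, coefficient = 2
x_2 = 1.0000, f(x_2) = 0.708073, coefficient = 2
x_3 = 1.3750, f(x_3) = 0.962151, coefficient = 2
x_4 = 1.7500, f(x_4) = 0.968228, coefficient = 2
x_5 = 2.1250, f(x_5) = 0.723044, coefficient = 2
x_6 = 2.5000, f(x_6) = 0.358169, coefficient = 1

I ≈ (0.375000/2) × 7.827049 = 1.467572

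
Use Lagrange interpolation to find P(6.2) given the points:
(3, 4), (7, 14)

Lagrange interpolation formula:
P(x) = Σ yᵢ × Lᵢ(x)
where Lᵢ(x) = Π_{j≠i} (x - xⱼ)/(xᵢ - xⱼ)

L_0(6.2) = (6.2 - 7)/(3 - 7) = 0.200000
L_1(6.2) = (6.2 - 3)/(7 - 3) = 0.800000

P(6.2) = 4×L_0(6.2) + 14×L_1(6.2)
P(6.2) = 12.000000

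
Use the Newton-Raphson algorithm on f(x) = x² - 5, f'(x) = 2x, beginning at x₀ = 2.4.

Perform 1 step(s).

f(x) = x² - 5
f'(x) = 2x
x₀ = 2.4

Newton-Raphson formula: x_{n+1} = x_n - f(x_n)/f'(x_n)

Iteration 1:
  f(2.400000) = 0.760000
  f'(2.400000) = 4.800000
  x_1 = 2.400000 - 0.760000/4.800000 = 2.241667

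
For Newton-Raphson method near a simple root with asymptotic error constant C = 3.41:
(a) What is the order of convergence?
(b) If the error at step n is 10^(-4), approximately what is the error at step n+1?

(a) Newton-Raphson has quadratic (order 2) convergence near simple roots.
    This means |e_{n+1}| ≈ C|e_n|².

(b) With |e_n| = 10^(-4) and C = 3.41:
    |e_{n+1}| ≈ 3.41 × (10^(-4))² = 3.41 × 10^(-8)

(a) 2 (quadratic); (b) |e_{n+1}| ≈ 3.410e-08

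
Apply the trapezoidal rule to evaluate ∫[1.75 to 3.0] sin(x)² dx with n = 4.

f(x) = sin(x)²
a = 1.75, b = 3.0, n = 4
h = (b - a)/n = 0.312500

Trapezoidal rule: (h/2)[f(x₀) + 2f(x₁) + 2f(x₂) + ... + f(xₙ)]

x_0 = 1.7500, f(x_0) = 0.968228, coefficient = 1
x_1 = 2.0625, f(x_1) = 0.777095, coefficient = 2
x_2 = 2.3750, f(x_2) = 0.481199, coefficient = 2
x_3 = 2.6875, f(x_3) = 0.192411, coefficient = 2
x_4 = 3.0000, f(x_4) = 0.019915, coefficient = 1

I ≈ (0.312500/2) × 3.889553 = 0.607743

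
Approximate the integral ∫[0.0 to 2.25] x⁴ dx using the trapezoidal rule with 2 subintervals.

f(x) = x⁴
a = 0.0, b = 2.25, n = 2
h = (b - a)/n = 1.125000

Trapezoidal rule: (h/2)[f(x₀) + 2f(x₁) + 2f(x₂) + ... + f(xₙ)]

x_0 = 0.0000, f(x_0) = 0.000000, coefficient = 1
x_1 = 1.1250, f(x_1) = 1.601807, coefficient = 2
x_2 = 2.2500, f(x_2) = 25.628906, coefficient = 1

I ≈ (1.125000/2) × 28.832520 = 16.218292
Exact value: 11.533008
Error: 4.685284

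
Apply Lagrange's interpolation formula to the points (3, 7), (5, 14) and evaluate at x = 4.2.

Lagrange interpolation formula:
P(x) = Σ yᵢ × Lᵢ(x)
where Lᵢ(x) = Π_{j≠i} (x - xⱼ)/(xᵢ - xⱼ)

L_0(4.2) = (4.2 - 5)/(3 - 5) = 0.400000
L_1(4.2) = (4.2 - 3)/(5 - 3) = 0.600000

P(4.2) = 7×L_0(4.2) + 14×L_1(4.2)
P(4.2) = 11.200000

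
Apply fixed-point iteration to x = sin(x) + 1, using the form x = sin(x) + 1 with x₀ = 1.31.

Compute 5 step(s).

Equation: x = sin(x) + 1
Fixed-point form: x = sin(x) + 1
x₀ = 1.31

x_1 = g(1.310000) = 1.966185
x_2 = g(1.966185) = 1.922847
x_3 = g(1.922847) = 1.938668
x_4 = g(1.938668) = 1.933095
x_5 = g(1.933095) = 1.935085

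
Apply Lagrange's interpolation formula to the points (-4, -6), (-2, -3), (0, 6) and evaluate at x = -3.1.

Lagrange interpolation formula:
P(x) = Σ yᵢ × Lᵢ(x)
where Lᵢ(x) = Π_{j≠i} (x - xⱼ)/(xᵢ - xⱼ)

L_0(-3.1) = (-3.1 - (-2))/(-4 - (-2)) × (-3.1 - 0)/(-4 - 0) = 0.426250
L_1(-3.1) = (-3.1 - (-4))/(-2 - (-4)) × (-3.1 - 0)/(-2 - 0) = 0.697500
L_2(-3.1) = (-3.1 - (-4))/(0 - (-4)) × (-3.1 - (-2))/(0 - (-2)) = -0.123750

P(-3.1) = (-6)×L_0(-3.1) + (-3)×L_1(-3.1) + 6×L_2(-3.1)
P(-3.1) = -5.392500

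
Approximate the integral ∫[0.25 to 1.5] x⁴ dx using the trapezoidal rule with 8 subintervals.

f(x) = x⁴
a = 0.25, b = 1.5, n = 8
h = (b - a)/n = 0.156250

Trapezoidal rule: (h/2)[f(x₀) + 2f(x₁) + 2f(x₂) + ... + f(xₙ)]

x_0 = 0.2500, f(x_0) = 0.003906, coefficient = 1
x_1 = 0.4062, f(x_1) = 0.027238, coefficient = 2
x_2 = 0.5625, f(x_2) = 0.100113, coefficient = 2
x_3 = 0.7188, f(x_3) = 0.266877, coefficient = 2
x_4 = 0.8750, f(x_4) = 0.586182, coefficient = 2
x_5 = 1.0312, f(x_5) = 1.130982, coefficient = 2
x_6 = 1.1875, f(x_6) = 1.988541, coefficient = 2
x_7 = 1.3438, f(x_7) = 3.260423, coefficient = 2
x_8 = 1.5000, f(x_8) = 5.062500, coefficient = 1

I ≈ (0.156250/2) × 19.787117 = 1.545869
Exact value: 1.518555
Error: 0.027314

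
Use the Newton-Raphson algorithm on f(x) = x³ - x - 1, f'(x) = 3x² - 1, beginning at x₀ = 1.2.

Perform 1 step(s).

f(x) = x³ - x - 1
f'(x) = 3x² - 1
x₀ = 1.2

Newton-Raphson formula: x_{n+1} = x_n - f(x_n)/f'(x_n)

Iteration 1:
  f(1.200000) = -0.472000
  f'(1.200000) = 3.320000
  x_1 = 1.200000 - (-0.472000)/3.320000 = 1.342169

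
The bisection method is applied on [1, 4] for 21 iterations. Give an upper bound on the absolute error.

Bisection error bound: |error| ≤ (b-a)/2^n
|error| ≤ (4 - 1)/2^21 = 3/2^21
|error| ≤ 0.0000014305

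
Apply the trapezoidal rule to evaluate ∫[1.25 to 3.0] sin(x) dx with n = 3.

f(x) = sin(x)
a = 1.25, b = 3.0, n = 3
h = (b - a)/n = 0.583333

Trapezoidal rule: (h/2)[f(x₀) + 2f(x₁) + 2f(x₂) + ... + f(xₙ)]

x_0 = 1.2500, f(x_0) = 0.948985, coefficient = 1
x_1 = 1.8333, f(x_1) = 0.965735, coefficient = 2
x_2 = 2.4167, f(x_2) = 0.663080, coefficient = 2
x_3 = 3.0000, f(x_3) = 0.141120, coefficient = 1

I ≈ (0.583333/2) × 4.347734 = 1.268089
Exact value: 1.305315
Error: 0.037226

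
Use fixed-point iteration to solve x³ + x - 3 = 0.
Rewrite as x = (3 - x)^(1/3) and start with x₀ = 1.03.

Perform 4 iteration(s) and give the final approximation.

Equation: x³ + x - 3 = 0
Fixed-point form: x = (3 - x)^(1/3)
x₀ = 1.03

x_1 = g(1.030000) = 1.253590
x_2 = g(1.253590) = 1.204247
x_3 = g(1.204247) = 1.215483
x_4 = g(1.215483) = 1.212943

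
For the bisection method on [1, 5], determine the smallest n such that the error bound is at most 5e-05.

We need (b-a)/2^n ≤ 5e-05
(5 - 1)/2^n ≤ 5e-05
4/2^n ≤ 5e-05
2^n ≥ 80000
n ≥ log₂(80000) = 16.29
n ≥ 17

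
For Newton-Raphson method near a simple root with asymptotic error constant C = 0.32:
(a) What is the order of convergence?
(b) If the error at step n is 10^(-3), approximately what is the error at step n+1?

(a) Newton-Raphson has quadratic (order 2) convergence near simple roots.
    This means |e_{n+1}| ≈ C|e_n|².

(b) With |e_n| = 10^(-3) and C = 0.32:
    |e_{n+1}| ≈ 0.32 × (10^(-3))² = 0.32 × 10^(-6)

(a) 2 (quadratic); (b) |e_{n+1}| ≈ 3.200e-07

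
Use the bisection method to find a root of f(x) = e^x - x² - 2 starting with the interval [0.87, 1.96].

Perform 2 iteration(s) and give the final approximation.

f(x) = e^x - x² - 2
Initial interval: [0.87, 1.96]

Iteration 1:
  c_1 = (0.870000 + 1.960000)/2 = 1.415000
  f(c_1) = f(1.415000) = 0.114261
  f(a) × f(c) < 0, new interval: [0.870000, 1.415000]
Iteration 2:
  c_2 = (0.870000 + 1.415000)/2 = 1.142500
  f(c_2) = f(1.142500) = -0.170711
  f(a) × f(c) ≥ 0, new interval: [1.142500, 1.415000]

After 2 iteration(s), the approximation is c_2 = 1.142500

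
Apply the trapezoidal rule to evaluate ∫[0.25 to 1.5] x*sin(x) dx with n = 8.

f(x) = x*sin(x)
a = 0.25, b = 1.5, n = 8
h = (b - a)/n = 0.156250

Trapezoidal rule: (h/2)[f(x₀) + 2f(x₁) + 2f(x₂) + ... + f(xₙ)]

x_0 = 0.2500, f(x_0) = 0.061851, coefficient = 1
x_1 = 0.4062, f(x_1) = 0.160537, coefficient = 2
x_2 = 0.5625, f(x_2) = 0.299983, coefficient = 2
x_3 = 0.7188, f(x_3) = 0.473257, coefficient = 2
x_4 = 0.8750, f(x_4) = 0.671601, coefficient = 2
x_5 = 1.0312, f(x_5) = 0.884753, coefficient = 2
x_6 = 1.1875, f(x_6) = 1.101331, coefficient = 2
x_7 = 1.3438, f(x_7) = 1.309263, coefficient = 2
x_8 = 1.5000, f(x_8) = 1.496242, coefficient = 1

I ≈ (0.156250/2) × 11.359542 = 0.887464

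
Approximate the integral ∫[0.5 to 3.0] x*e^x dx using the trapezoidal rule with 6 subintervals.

f(x) = x*e^x
a = 0.5, b = 3.0, n = 6
h = (b - a)/n = 0.416667

Trapezoidal rule: (h/2)[f(x₀) + 2f(x₁) + 2f(x₂) + ... + f(xₙ)]

x_0 = 0.5000, f(x_0) = 0.824361, coefficient = 1
x_1 = 0.9167, f(x_1) = 2.292528, coefficient = 2
x_2 = 1.3333, f(x_2) = 5.058224, coefficient = 2
x_3 = 1.7500, f(x_3) = 10.070555, coefficient = 2
x_4 = 2.1667, f(x_4) = 18.913133, coefficient = 2
x_5 = 2.5833, f(x_5) = 34.206439, coefficient = 2
x_6 = 3.0000, f(x_6) = 60.256611, coefficient = 1

I ≈ (0.416667/2) × 202.162729 = 42.117235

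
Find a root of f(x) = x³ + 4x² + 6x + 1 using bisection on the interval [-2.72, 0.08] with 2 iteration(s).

f(x) = x³ + 4x² + 6x + 1
Initial interval: [-2.72, 0.08]

Iteration 1:
  c_1 = (-2.720000 + 0.080000)/2 = -1.320000
  f(c_1) = f(-1.320000) = -2.250368
  f(a) × f(c) ≥ 0, new interval: [-1.320000, 0.080000]
Iteration 2:
  c_2 = (-1.320000 + 0.080000)/2 = -0.620000
  f(c_2) = f(-0.620000) = -1.420728
  f(a) × f(c) ≥ 0, new interval: [-0.620000, 0.080000]

After 2 iteration(s), the approximation is c_2 = -0.620000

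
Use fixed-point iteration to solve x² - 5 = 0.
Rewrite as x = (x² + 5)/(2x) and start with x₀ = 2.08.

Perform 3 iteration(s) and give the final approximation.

Equation: x² - 5 = 0
Fixed-point form: x = (x² + 5)/(2x)
x₀ = 2.08

x_1 = g(2.080000) = 2.241923
x_2 = g(2.241923) = 2.236076
x_3 = g(2.236076) = 2.236068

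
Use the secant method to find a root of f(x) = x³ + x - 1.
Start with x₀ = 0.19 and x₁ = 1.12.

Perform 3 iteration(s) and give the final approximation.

f(x) = x³ + x - 1
x₀ = 0.19, x₁ = 1.12

Secant formula: x_{n+1} = x_n - f(x_n)(x_n - x_{n-1})/(f(x_n) - f(x_{n-1}))

Iteration 1:
  f(0.190000) = -0.803141
  f(1.120000) = 1.524928
  x_2 = 1.120000 - 1.524928×(1.120000 - 0.190000)/(1.524928 - (-0.803141))
       = 0.510833
Iteration 2:
  f(1.120000) = 1.524928
  f(0.510833) = -0.355865
  x_3 = 0.510833 - (-0.355865)×(0.510833 - 1.120000)/(-0.355865 - 1.524928)
       = 0.626093
Iteration 3:
  f(0.510833) = -0.355865
  f(0.626093) = -0.128482
  x_4 = 0.626093 - (-0.128482)×(0.626093 - 0.510833)/(-0.128482 - (-0.355865))
       = 0.691221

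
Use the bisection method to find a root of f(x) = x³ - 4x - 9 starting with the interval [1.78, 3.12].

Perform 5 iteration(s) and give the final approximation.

f(x) = x³ - 4x - 9
Initial interval: [1.78, 3.12]

Iteration 1:
  c_1 = (1.780000 + 3.120000)/2 = 2.450000
  f(c_1) = f(2.450000) = -4.093875
  f(a) × f(c) ≥ 0, new interval: [2.450000, 3.120000]
Iteration 2:
  c_2 = (2.450000 + 3.120000)/2 = 2.785000
  f(c_2) = f(2.785000) = 1.461087
  f(a) × f(c) < 0, new interval: [2.450000, 2.785000]
Iteration 3:
  c_3 = (2.450000 + 2.785000)/2 = 2.617500
  f(c_3) = f(2.617500) = -1.536706
  f(a) × f(c) ≥ 0, new interval: [2.617500, 2.785000]
Iteration 4:
  c_4 = (2.617500 + 2.785000)/2 = 2.701250
  f(c_4) = f(2.701250) = -0.094650
  f(a) × f(c) ≥ 0, new interval: [2.701250, 2.785000]
Iteration 5:
  c_5 = (2.701250 + 2.785000)/2 = 2.743125
  f(c_5) = f(2.743125) = 0.668788
  f(a) × f(c) < 0, new interval: [2.701250, 2.743125]

After 5 iteration(s), the approximation is c_5 = 2.743125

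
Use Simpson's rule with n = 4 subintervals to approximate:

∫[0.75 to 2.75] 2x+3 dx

f(x) = 2x+3
a = 0.75, b = 2.75, n = 4
h = (b - a)/n = 0.500000

Simpson's rule: (h/3)[f(x₀) + 4f(x₁) + 2f(x₂) + ... + f(xₙ)]

x_0 = 0.7500, f(x_0) = 4.500000, coefficient = 1
x_1 = 1.2500, f(x_1) = 5.500000, coefficient = 4
x_2 = 1.7500, f(x_2) = 6.500000, coefficient = 2
x_3 = 2.2500, f(x_3) = 7.500000, coefficient = 4
x_4 = 2.7500, f(x_4) = 8.500000, coefficient = 1

I ≈ (0.500000/3) × 78.000000 = 13.000000
Exact value: 13.000000
Error: 0.000000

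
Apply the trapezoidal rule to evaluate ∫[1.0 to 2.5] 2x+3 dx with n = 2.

f(x) = 2x+3
a = 1.0, b = 2.5, n = 2
h = (b - a)/n = 0.750000

Trapezoidal rule: (h/2)[f(x₀) + 2f(x₁) + 2f(x₂) + ... + f(xₙ)]

x_0 = 1.0000, f(x_0) = 5.000000, coefficient = 1
x_1 = 1.7500, f(x_1) = 6.500000, coefficient = 2
x_2 = 2.5000, f(x_2) = 8.000000, coefficient = 1

I ≈ (0.750000/2) × 26.000000 = 9.750000
Exact value: 9.750000
Error: 0.000000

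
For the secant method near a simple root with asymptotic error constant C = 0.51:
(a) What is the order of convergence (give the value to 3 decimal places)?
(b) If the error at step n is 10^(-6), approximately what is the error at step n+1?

(a) Secant method has superlinear convergence with order φ = (1+√5)/2 ≈ 1.618.
    This means |e_{n+1}| ≈ C|e_n|^1.618.

(b) With |e_n| = 10^(-6) and C = 0.51:
    |e_{n+1}| ≈ 0.51 × (10^(-6))^1.618 = 0.51 × 10^(-9.71)

(a) ≈ 1.618 (golden ratio); (b) |e_{n+1}| ≈ 9.985e-11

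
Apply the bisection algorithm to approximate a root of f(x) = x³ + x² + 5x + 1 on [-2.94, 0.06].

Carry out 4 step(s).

f(x) = x³ + x² + 5x + 1
Initial interval: [-2.94, 0.06]

Iteration 1:
  c_1 = (-2.940000 + 0.060000)/2 = -1.440000
  f(c_1) = f(-1.440000) = -7.112384
  f(a) × f(c) ≥ 0, new interval: [-1.440000, 0.060000]
Iteration 2:
  c_2 = (-1.440000 + 0.060000)/2 = -0.690000
  f(c_2) = f(-0.690000) = -2.302409
  f(a) × f(c) ≥ 0, new interval: [-0.690000, 0.060000]
Iteration 3:
  c_3 = (-0.690000 + 0.060000)/2 = -0.315000
  f(c_3) = f(-0.315000) = -0.507031
  f(a) × f(c) ≥ 0, new interval: [-0.315000, 0.060000]
Iteration 4:
  c_4 = (-0.315000 + 0.060000)/2 = -0.127500
  f(c_4) = f(-0.127500) = 0.376684
  f(a) × f(c) < 0, new interval: [-0.315000, -0.127500]

After 4 iteration(s), the approximation is c_4 = -0.127500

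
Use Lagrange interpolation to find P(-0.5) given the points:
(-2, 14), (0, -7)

Lagrange interpolation formula:
P(x) = Σ yᵢ × Lᵢ(x)
where Lᵢ(x) = Π_{j≠i} (x - xⱼ)/(xᵢ - xⱼ)

L_0(-0.5) = (-0.5 - 0)/(-2 - 0) = 0.250000
L_1(-0.5) = (-0.5 - (-2))/(0 - (-2)) = 0.750000

P(-0.5) = 14×L_0(-0.5) + (-7)×L_1(-0.5)
P(-0.5) = -1.750000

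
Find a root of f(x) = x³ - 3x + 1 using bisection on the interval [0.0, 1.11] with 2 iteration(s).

f(x) = x³ - 3x + 1
Initial interval: [0.0, 1.11]

Iteration 1:
  c_1 = (0.000000 + 1.110000)/2 = 0.555000
  f(c_1) = f(0.555000) = -0.494046
  f(a) × f(c) < 0, new interval: [0.000000, 0.555000]
Iteration 2:
  c_2 = (0.000000 + 0.555000)/2 = 0.277500
  f(c_2) = f(0.277500) = 0.188869
  f(a) × f(c) ≥ 0, new interval: [0.277500, 0.555000]

After 2 iteration(s), the approximation is c_2 = 0.277500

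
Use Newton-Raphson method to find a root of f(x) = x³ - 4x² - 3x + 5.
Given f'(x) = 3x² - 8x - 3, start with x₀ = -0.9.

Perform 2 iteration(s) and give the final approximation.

f(x) = x³ - 4x² - 3x + 5
f'(x) = 3x² - 8x - 3
x₀ = -0.9

Newton-Raphson formula: x_{n+1} = x_n - f(x_n)/f'(x_n)

Iteration 1:
  f(-0.900000) = 3.731000
  f'(-0.900000) = 6.630000
  x_1 = -0.900000 - 3.731000/6.630000 = -1.462745
Iteration 2:
  f(-1.462745) = -2.299981
  f'(-1.462745) = 15.120830
  x_2 = -1.462745 - (-2.299981)/15.120830 = -1.310638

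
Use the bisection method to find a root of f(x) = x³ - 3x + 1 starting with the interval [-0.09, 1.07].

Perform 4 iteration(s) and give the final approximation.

f(x) = x³ - 3x + 1
Initial interval: [-0.09, 1.07]

Iteration 1:
  c_1 = (-0.090000 + 1.070000)/2 = 0.490000
  f(c_1) = f(0.490000) = -0.352351
  f(a) × f(c) < 0, new interval: [-0.090000, 0.490000]
Iteration 2:
  c_2 = (-0.090000 + 0.490000)/2 = 0.200000
  f(c_2) = f(0.200000) = 0.408000
  f(a) × f(c) ≥ 0, new interval: [0.200000, 0.490000]
Iteration 3:
  c_3 = (0.200000 + 0.490000)/2 = 0.345000
  f(c_3) = f(0.345000) = 0.006064
  f(a) × f(c) ≥ 0, new interval: [0.345000, 0.490000]
Iteration 4:
  c_4 = (0.345000 + 0.490000)/2 = 0.417500
  f(c_4) = f(0.417500) = -0.179727
  f(a) × f(c) < 0, new interval: [0.345000, 0.417500]

After 4 iteration(s), the approximation is c_4 = 0.417500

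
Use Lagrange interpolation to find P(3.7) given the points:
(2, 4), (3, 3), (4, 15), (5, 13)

Lagrange interpolation formula:
P(x) = Σ yᵢ × Lᵢ(x)
where Lᵢ(x) = Π_{j≠i} (x - xⱼ)/(xᵢ - xⱼ)

L_0(3.7) = (3.7 - 3)/(2 - 3) × (3.7 - 4)/(2 - 4) × (3.7 - 5)/(2 - 5) = -0.045500
L_1(3.7) = (3.7 - 2)/(3 - 2) × (3.7 - 4)/(3 - 4) × (3.7 - 5)/(3 - 5) = 0.331500
L_2(3.7) = (3.7 - 2)/(4 - 2) × (3.7 - 3)/(4 - 3) × (3.7 - 5)/(4 - 5) = 0.773500
L_3(3.7) = (3.7 - 2)/(5 - 2) × (3.7 - 3)/(5 - 3) × (3.7 - 4)/(5 - 4) = -0.059500

P(3.7) = 4×L_0(3.7) + 3×L_1(3.7) + 15×L_2(3.7) + 13×L_3(3.7)
P(3.7) = 11.641500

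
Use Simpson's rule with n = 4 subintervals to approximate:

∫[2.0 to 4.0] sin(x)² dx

f(x) = sin(x)²
a = 2.0, b = 4.0, n = 4
h = (b - a)/n = 0.500000

Simpson's rule: (h/3)[f(x₀) + 4f(x₁) + 2f(x₂) + ... + f(xₙ)]

x_0 = 2.0000, f(x_0) = 0.826822, coefficient = 1
x_1 = 2.5000, f(x_1) = 0.358169, coefficient = 4
x_2 = 3.0000, f(x_2) = 0.019915, coefficient = 2
x_3 = 3.5000, f(x_3) = 0.123049, coefficient = 4
x_4 = 4.0000, f(x_4) = 0.572750, coefficient = 1

I ≈ (0.500000/3) × 3.364273 = 0.560712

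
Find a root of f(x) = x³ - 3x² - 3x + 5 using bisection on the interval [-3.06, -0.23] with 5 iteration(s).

f(x) = x³ - 3x² - 3x + 5
Initial interval: [-3.06, -0.23]

Iteration 1:
  c_1 = (-3.060000 + (-0.230000))/2 = -1.645000
  f(c_1) = f(-1.645000) = -2.634486
  f(a) × f(c) ≥ 0, new interval: [-1.645000, -0.230000]
Iteration 2:
  c_2 = (-1.645000 + (-0.230000))/2 = -0.937500
  f(c_2) = f(-0.937500) = 4.351807
  f(a) × f(c) < 0, new interval: [-1.645000, -0.937500]
Iteration 3:
  c_3 = (-1.645000 + (-0.937500))/2 = -1.291250
  f(c_3) = f(-1.291250) = 1.718835
  f(a) × f(c) < 0, new interval: [-1.645000, -1.291250]
Iteration 4:
  c_4 = (-1.645000 + (-1.291250))/2 = -1.468125
  f(c_4) = f(-1.468125) = -0.226181
  f(a) × f(c) ≥ 0, new interval: [-1.468125, -1.291250]
Iteration 5:
  c_5 = (-1.468125 + (-1.291250))/2 = -1.379688
  f(c_5) = f(-1.379688) = 0.802163
  f(a) × f(c) < 0, new interval: [-1.468125, -1.379688]

After 5 iteration(s), the approximation is c_5 = -1.379688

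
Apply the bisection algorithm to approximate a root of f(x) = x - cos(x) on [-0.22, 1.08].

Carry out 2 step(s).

f(x) = x - cos(x)
Initial interval: [-0.22, 1.08]

Iteration 1:
  c_1 = (-0.220000 + 1.080000)/2 = 0.430000
  f(c_1) = f(0.430000) = -0.478966
  f(a) × f(c) ≥ 0, new interval: [0.430000, 1.080000]
Iteration 2:
  c_2 = (0.430000 + 1.080000)/2 = 0.755000
  f(c_2) = f(0.755000) = 0.026728
  f(a) × f(c) < 0, new interval: [0.430000, 0.755000]

After 2 iteration(s), the approximation is c_2 = 0.755000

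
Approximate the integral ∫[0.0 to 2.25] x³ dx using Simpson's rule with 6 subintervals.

f(x) = x³
a = 0.0, b = 2.25, n = 6
h = (b - a)/n = 0.375000

Simpson's rule: (h/3)[f(x₀) + 4f(x₁) + 2f(x₂) + ... + f(xₙ)]

x_0 = 0.0000, f(x_0) = 0.000000, coefficient = 1
x_1 = 0.3750, f(x_1) = 0.052734, coefficient = 4
x_2 = 0.7500, f(x_2) = 0.421875, coefficient = 2
x_3 = 1.1250, f(x_3) = 1.423828, coefficient = 4
x_4 = 1.5000, f(x_4) = 3.375000, coefficient = 2
x_5 = 1.8750, f(x_5) = 6.591797, coefficient = 4
x_6 = 2.2500, f(x_6) = 11.390625, coefficient = 1

I ≈ (0.375000/3) × 51.257812 = 6.407227
Exact value: 6.407227
Error: 0.000000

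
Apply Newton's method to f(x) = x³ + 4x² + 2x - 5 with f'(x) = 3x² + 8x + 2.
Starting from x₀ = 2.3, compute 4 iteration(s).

f(x) = x³ + 4x² + 2x - 5
f'(x) = 3x² + 8x + 2
x₀ = 2.3

Newton-Raphson formula: x_{n+1} = x_n - f(x_n)/f'(x_n)

Iteration 1:
  f(2.300000) = 32.927000
  f'(2.300000) = 36.270000
  x_1 = 2.300000 - 32.927000/36.270000 = 1.392170
Iteration 2:
  f(1.392170) = 8.235103
  f'(1.392170) = 18.951769
  x_2 = 1.392170 - 8.235103/18.951769 = 0.957640
Iteration 3:
  f(0.957640) = 1.461809
  f'(0.957640) = 12.412348
  x_3 = 0.957640 - 1.461809/12.412348 = 0.839870
Iteration 4:
  f(0.839870) = 0.093693
  f'(0.839870) = 10.835102
  x_4 = 0.839870 - 0.093693/10.835102 = 0.831223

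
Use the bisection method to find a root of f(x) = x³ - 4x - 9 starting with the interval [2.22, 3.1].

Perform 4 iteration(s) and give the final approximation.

f(x) = x³ - 4x - 9
Initial interval: [2.22, 3.1]

Iteration 1:
  c_1 = (2.220000 + 3.100000)/2 = 2.660000
  f(c_1) = f(2.660000) = -0.818904
  f(a) × f(c) ≥ 0, new interval: [2.660000, 3.100000]
Iteration 2:
  c_2 = (2.660000 + 3.100000)/2 = 2.880000
  f(c_2) = f(2.880000) = 3.367872
  f(a) × f(c) < 0, new interval: [2.660000, 2.880000]
Iteration 3:
  c_3 = (2.660000 + 2.880000)/2 = 2.770000
  f(c_3) = f(2.770000) = 1.173933
  f(a) × f(c) < 0, new interval: [2.660000, 2.770000]
Iteration 4:
  c_4 = (2.660000 + 2.770000)/2 = 2.715000
  f(c_4) = f(2.715000) = 0.152876
  f(a) × f(c) < 0, new interval: [2.660000, 2.715000]

After 4 iteration(s), the approximation is c_4 = 2.715000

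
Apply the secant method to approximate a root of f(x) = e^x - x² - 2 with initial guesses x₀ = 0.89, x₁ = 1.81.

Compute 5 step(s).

f(x) = e^x - x² - 2
x₀ = 0.89, x₁ = 1.81

Secant formula: x_{n+1} = x_n - f(x_n)(x_n - x_{n-1})/(f(x_n) - f(x_{n-1}))

Iteration 1:
  f(0.890000) = -0.356970
  f(1.810000) = 0.834347
  x_2 = 1.810000 - 0.834347×(1.810000 - 0.890000)/(0.834347 - (-0.356970))
       = 1.165672
Iteration 2:
  f(1.810000) = 0.834347
  f(1.165672) = -0.150713
  x_3 = 1.165672 - (-0.150713)×(1.165672 - 1.810000)/(-0.150713 - 0.834347)
       = 1.264253
Iteration 3:
  f(1.165672) = -0.150713
  f(1.264253) = -0.057888
  x_4 = 1.264253 - (-0.057888)×(1.264253 - 1.165672)/(-0.057888 - (-0.150713))
       = 1.325731
Iteration 4:
  f(1.264253) = -0.057888
  f(1.325731) = 0.007374
  x_5 = 1.325731 - 0.007374×(1.325731 - 1.264253)/(0.007374 - (-0.057888))
       = 1.318785
Iteration 5:
  f(1.325731) = 0.007374
  f(1.318785) = -0.000318
  x_6 = 1.318785 - (-0.000318)×(1.318785 - 1.325731)/(-0.000318 - 0.007374)
       = 1.319072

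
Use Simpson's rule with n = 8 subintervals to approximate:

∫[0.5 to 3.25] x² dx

f(x) = x²
a = 0.5, b = 3.25, n = 8
h = (b - a)/n = 0.343750

Simpson's rule: (h/3)[f(x₀) + 4f(x₁) + 2f(x₂) + ... + f(xₙ)]

x_0 = 0.5000, f(x_0) = 0.250000, coefficient = 1
x_1 = 0.8438, f(x_1) = 0.711914, coefficient = 4
x_2 = 1.1875, f(x_2) = 1.410156, coefficient = 2
x_3 = 1.5312, f(x_3) = 2.344727, coefficient = 4
x_4 = 1.8750, f(x_4) = 3.515625, coefficient = 2
x_5 = 2.2188, f(x_5) = 4.922852, coefficient = 4
x_6 = 2.5625, f(x_6) = 6.566406, coefficient = 2
x_7 = 2.9062, f(x_7) = 8.446289, coefficient = 4
x_8 = 3.2500, f(x_8) = 10.562500, coefficient = 1

I ≈ (0.343750/3) × 99.500000 = 11.401042
Exact value: 11.401042
Error: 0.000000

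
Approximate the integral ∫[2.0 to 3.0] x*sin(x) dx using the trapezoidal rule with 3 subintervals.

f(x) = x*sin(x)
a = 2.0, b = 3.0, n = 3
h = (b - a)/n = 0.333333

Trapezoidal rule: (h/2)[f(x₀) + 2f(x₁) + 2f(x₂) + ... + f(xₙ)]

x_0 = 2.0000, f(x_0) = 1.818595, coefficient = 1
x_1 = 2.3333, f(x_1) = 1.687200, coefficient = 2
x_2 = 2.6667, f(x_2) = 1.219394, coefficient = 2
x_3 = 3.0000, f(x_3) = 0.423360, coefficient = 1

I ≈ (0.333333/2) × 8.055143 = 1.342524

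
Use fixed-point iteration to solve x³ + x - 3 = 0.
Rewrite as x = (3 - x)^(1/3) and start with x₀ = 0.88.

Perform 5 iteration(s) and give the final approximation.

Equation: x³ + x - 3 = 0
Fixed-point form: x = (3 - x)^(1/3)
x₀ = 0.88

x_1 = g(0.880000) = 1.284632
x_2 = g(1.284632) = 1.197069
x_3 = g(1.197069) = 1.217100
x_4 = g(1.217100) = 1.212576
x_5 = g(1.212576) = 1.213601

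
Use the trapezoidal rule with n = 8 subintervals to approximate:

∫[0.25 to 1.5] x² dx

f(x) = x²
a = 0.25, b = 1.5, n = 8
h = (b - a)/n = 0.156250

Trapezoidal rule: (h/2)[f(x₀) + 2f(x₁) + 2f(x₂) + ... + f(xₙ)]

x_0 = 0.2500, f(x_0) = 0.062500, coefficient = 1
x_1 = 0.4062, f(x_1) = 0.165039, coefficient = 2
x_2 = 0.5625, f(x_2) = 0.316406, coefficient = 2
x_3 = 0.7188, f(x_3) = 0.516602, coefficient = 2
x_4 = 0.8750, f(x_4) = 0.765625, coefficient = 2
x_5 = 1.0312, f(x_5) = 1.063477, coefficient = 2
x_6 = 1.1875, f(x_6) = 1.410156, coefficient = 2
x_7 = 1.3438, f(x_7) = 1.805664, coefficient = 2
x_8 = 1.5000, f(x_8) = 2.250000, coefficient = 1

I ≈ (0.156250/2) × 14.398438 = 1.124878
Exact value: 1.119792
Error: 0.005086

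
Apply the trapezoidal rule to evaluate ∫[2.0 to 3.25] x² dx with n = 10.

f(x) = x²
a = 2.0, b = 3.25, n = 10
h = (b - a)/n = 0.125000

Trapezoidal rule: (h/2)[f(x₀) + 2f(x₁) + 2f(x₂) + ... + f(xₙ)]

x_0 = 2.0000, f(x_0) = 4.000000, coefficient = 1
x_1 = 2.1250, f(x_1) = 4.515625, coefficient = 2
x_2 = 2.2500, f(x_2) = 5.062500, coefficient = 2
x_3 = 2.3750, f(x_3) = 5.640625, coefficient = 2
x_4 = 2.5000, f(x_4) = 6.250000, coefficient = 2
x_5 = 2.6250, f(x_5) = 6.890625, coefficient = 2
x_6 = 2.7500, f(x_6) = 7.562500, coefficient = 2
x_7 = 2.8750, f(x_7) = 8.265625, coefficient = 2
x_8 = 3.0000, f(x_8) = 9.000000, coefficient = 2
x_9 = 3.1250, f(x_9) = 9.765625, coefficient = 2
x_10 = 3.2500, f(x_10) = 10.562500, coefficient = 1

I ≈ (0.125000/2) × 140.468750 = 8.779297
Exact value: 8.776042
Error: 0.003255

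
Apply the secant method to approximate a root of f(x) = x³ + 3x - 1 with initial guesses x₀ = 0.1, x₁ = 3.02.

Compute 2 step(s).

f(x) = x³ + 3x - 1
x₀ = 0.1, x₁ = 3.02

Secant formula: x_{n+1} = x_n - f(x_n)(x_n - x_{n-1})/(f(x_n) - f(x_{n-1}))

Iteration 1:
  f(0.100000) = -0.699000
  f(3.020000) = 35.603608
  x_2 = 3.020000 - 35.603608×(3.020000 - 0.100000)/(35.603608 - (-0.699000))
       = 0.156224
Iteration 2:
  f(3.020000) = 35.603608
  f(0.156224) = -0.527515
  x_3 = 0.156224 - (-0.527515)×(0.156224 - 3.020000)/(-0.527515 - 35.603608)
       = 0.198035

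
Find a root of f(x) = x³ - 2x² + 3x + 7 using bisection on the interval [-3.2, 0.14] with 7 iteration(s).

f(x) = x³ - 2x² + 3x + 7
Initial interval: [-3.2, 0.14]

Iteration 1:
  c_1 = (-3.200000 + 0.140000)/2 = -1.530000
  f(c_1) = f(-1.530000) = -5.853377
  f(a) × f(c) ≥ 0, new interval: [-1.530000, 0.140000]
Iteration 2:
  c_2 = (-1.530000 + 0.140000)/2 = -0.695000
  f(c_2) = f(-0.695000) = 3.613248
  f(a) × f(c) < 0, new interval: [-1.530000, -0.695000]
Iteration 3:
  c_3 = (-1.530000 + (-0.695000))/2 = -1.112500
  f(c_3) = f(-1.112500) = -0.189705
  f(a) × f(c) ≥ 0, new interval: [-1.112500, -0.695000]
Iteration 4:
  c_4 = (-1.112500 + (-0.695000))/2 = -0.903750
  f(c_4) = f(-0.903750) = 1.917071
  f(a) × f(c) < 0, new interval: [-1.112500, -0.903750]
Iteration 5:
  c_5 = (-1.112500 + (-0.903750))/2 = -1.008125
  f(c_5) = f(-1.008125) = 0.918419
  f(a) × f(c) < 0, new interval: [-1.112500, -1.008125]
Iteration 6:
  c_6 = (-1.112500 + (-1.008125))/2 = -1.060313
  f(c_6) = f(-1.060313) = 0.378468
  f(a) × f(c) < 0, new interval: [-1.112500, -1.060313]
Iteration 7:
  c_7 = (-1.112500 + (-1.060313))/2 = -1.086406
  f(c_7) = f(-1.086406) = 0.097962
  f(a) × f(c) < 0, new interval: [-1.112500, -1.086406]

After 7 iteration(s), the approximation is c_7 = -1.086406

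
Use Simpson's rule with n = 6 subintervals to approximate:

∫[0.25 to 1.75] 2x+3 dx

f(x) = 2x+3
a = 0.25, b = 1.75, n = 6
h = (b - a)/n = 0.250000

Simpson's rule: (h/3)[f(x₀) + 4f(x₁) + 2f(x₂) + ... + f(xₙ)]

x_0 = 0.2500, f(x_0) = 3.500000, coefficient = 1
x_1 = 0.5000, f(x_1) = 4.000000, coefficient = 4
x_2 = 0.7500, f(x_2) = 4.500000, coefficient = 2
x_3 = 1.0000, f(x_3) = 5.000000, coefficient = 4
x_4 = 1.2500, f(x_4) = 5.500000, coefficient = 2
x_5 = 1.5000, f(x_5) = 6.000000, coefficient = 4
x_6 = 1.7500, f(x_6) = 6.500000, coefficient = 1

I ≈ (0.250000/3) × 90.000000 = 7.500000
Exact value: 7.500000
Error: 0.000000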